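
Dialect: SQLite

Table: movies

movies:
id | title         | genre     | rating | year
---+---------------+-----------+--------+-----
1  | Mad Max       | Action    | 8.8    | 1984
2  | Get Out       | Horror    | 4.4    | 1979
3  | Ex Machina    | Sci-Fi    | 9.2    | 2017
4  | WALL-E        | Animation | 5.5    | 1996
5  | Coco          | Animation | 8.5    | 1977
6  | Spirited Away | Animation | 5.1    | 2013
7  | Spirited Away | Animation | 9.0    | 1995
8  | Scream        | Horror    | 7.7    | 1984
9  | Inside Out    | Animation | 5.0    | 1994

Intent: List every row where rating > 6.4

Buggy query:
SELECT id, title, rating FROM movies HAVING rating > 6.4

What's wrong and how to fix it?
Bug: HAVING filters the output of aggregation, but this query has no GROUP BY and no aggregate functions, so SQLite rejects it (HAVING clause on a non-aggregate query); the condition here is per row

Fix: Replace HAVING with WHERE since the condition applies to individual rows

Corrected query:
SELECT id, title, rating FROM movies WHERE rating > 6.4

Result:
id | title         | rating
---+---------------+-------
1  | Mad Max       | 8.8   
3  | Ex Machina    | 9.2   
5  | Coco          | 8.5   
7  | Spirited Away | 9     
8  | Scream        | 7.7   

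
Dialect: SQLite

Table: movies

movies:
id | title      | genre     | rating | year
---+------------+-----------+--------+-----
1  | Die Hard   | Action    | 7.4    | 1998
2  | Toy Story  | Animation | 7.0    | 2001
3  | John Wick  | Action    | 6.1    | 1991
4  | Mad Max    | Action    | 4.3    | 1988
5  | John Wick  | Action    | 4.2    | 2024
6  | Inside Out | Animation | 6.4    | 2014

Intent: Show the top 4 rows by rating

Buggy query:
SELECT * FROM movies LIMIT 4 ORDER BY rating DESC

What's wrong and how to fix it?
Bug: LIMIT must come after ORDER BY

Fix: Swap the clauses: ORDER BY first, then LIMIT

Corrected query:
SELECT * FROM movies ORDER BY rating DESC LIMIT 4

Result:
id | title      | genre     | rating | year
---+------------+-----------+--------+-----
1  | Die Hard   | Action    | 7.4    | 1998
2  | Toy Story  | Animation | 7      | 2001
6  | Inside Out | Animation | 6.4    | 2014
3  | John Wick  | Action    | 6.1    | 1991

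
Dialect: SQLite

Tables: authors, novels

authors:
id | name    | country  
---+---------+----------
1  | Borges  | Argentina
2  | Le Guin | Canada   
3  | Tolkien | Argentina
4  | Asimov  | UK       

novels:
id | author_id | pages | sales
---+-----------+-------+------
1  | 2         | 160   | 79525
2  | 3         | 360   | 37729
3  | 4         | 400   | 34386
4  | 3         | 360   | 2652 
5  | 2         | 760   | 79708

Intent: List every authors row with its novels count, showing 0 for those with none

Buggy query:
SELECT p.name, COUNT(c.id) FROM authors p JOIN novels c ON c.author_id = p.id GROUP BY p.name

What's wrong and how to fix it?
Bug: An inner join excludes parents with zero children

Fix: Switch to LEFT JOIN to retain unmatched parent rows

Corrected query:
SELECT p.name, COUNT(c.id) FROM authors p LEFT JOIN novels c ON c.author_id = p.id GROUP BY p.name

Result:
name    | COUNT(c.id)
--------+------------
Asimov  | 1          
Borges  | 0          
Le Guin | 2          
Tolkien | 2          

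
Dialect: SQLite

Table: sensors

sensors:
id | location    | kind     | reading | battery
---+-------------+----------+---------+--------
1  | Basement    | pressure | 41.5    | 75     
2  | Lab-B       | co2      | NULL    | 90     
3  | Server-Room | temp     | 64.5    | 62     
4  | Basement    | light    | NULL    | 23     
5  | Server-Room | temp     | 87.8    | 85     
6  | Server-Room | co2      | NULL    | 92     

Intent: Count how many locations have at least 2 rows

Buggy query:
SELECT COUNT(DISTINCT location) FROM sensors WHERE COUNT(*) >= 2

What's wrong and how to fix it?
Bug: COUNT(*) cannot appear in WHERE; the per-group count doesn't exist yet

Fix: Use a subquery that GROUPs and filters with HAVING, then count its rows

Corrected query:
SELECT COUNT(*) FROM (SELECT location FROM sensors GROUP BY location HAVING COUNT(*) >= 2)

Result:
COUNT(*)
--------
2       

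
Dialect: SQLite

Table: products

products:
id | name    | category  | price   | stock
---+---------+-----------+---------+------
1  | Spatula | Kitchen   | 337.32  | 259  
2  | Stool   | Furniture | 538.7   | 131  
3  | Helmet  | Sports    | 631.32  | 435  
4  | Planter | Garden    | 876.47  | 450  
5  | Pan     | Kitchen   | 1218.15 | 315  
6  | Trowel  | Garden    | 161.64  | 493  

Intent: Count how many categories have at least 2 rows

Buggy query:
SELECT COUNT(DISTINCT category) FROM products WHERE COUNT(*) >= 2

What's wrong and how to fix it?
Bug: WHERE filters individual rows, not groups, so a group-level COUNT is invalid there

Fix: Use a subquery that GROUPs and filters with HAVING, then count its rows

Corrected query:
SELECT COUNT(*) FROM (SELECT category FROM products GROUP BY category HAVING COUNT(*) >= 2)

Result:
COUNT(*)
--------
2       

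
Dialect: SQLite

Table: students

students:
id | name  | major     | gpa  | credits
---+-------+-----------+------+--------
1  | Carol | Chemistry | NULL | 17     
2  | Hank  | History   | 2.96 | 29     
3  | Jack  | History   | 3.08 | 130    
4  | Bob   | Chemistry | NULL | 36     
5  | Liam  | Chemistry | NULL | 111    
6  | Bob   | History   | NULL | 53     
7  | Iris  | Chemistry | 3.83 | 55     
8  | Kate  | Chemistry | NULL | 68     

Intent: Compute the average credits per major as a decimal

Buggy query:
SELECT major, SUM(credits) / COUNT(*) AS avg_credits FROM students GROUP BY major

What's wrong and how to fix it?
Bug: SUM(credits) and COUNT(*) are both integers; the division truncates the fractional part

Fix: Cast one side to REAL so the division keeps the fractional part

Corrected query:
SELECT major, SUM(credits) * 1.0 / COUNT(*) AS avg_credits FROM students GROUP BY major

Result:
major     | avg_credits
----------+------------
Chemistry | 57.4       
History   | 70.666667  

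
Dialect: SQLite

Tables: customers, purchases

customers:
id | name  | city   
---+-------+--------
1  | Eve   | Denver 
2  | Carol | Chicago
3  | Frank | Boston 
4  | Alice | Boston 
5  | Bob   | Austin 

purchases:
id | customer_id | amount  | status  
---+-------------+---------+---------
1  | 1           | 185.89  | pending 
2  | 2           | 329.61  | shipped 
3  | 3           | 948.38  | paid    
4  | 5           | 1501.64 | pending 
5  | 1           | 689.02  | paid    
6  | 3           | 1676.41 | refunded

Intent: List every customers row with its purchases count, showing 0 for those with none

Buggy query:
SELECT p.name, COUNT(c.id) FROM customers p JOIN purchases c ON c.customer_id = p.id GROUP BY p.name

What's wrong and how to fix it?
Bug: INNER JOIN drops customers rows that have no matching purchases rows

Fix: Switch to LEFT JOIN to retain unmatched parent rows

Corrected query:
SELECT p.name, COUNT(c.id) FROM customers p LEFT JOIN purchases c ON c.customer_id = p.id GROUP BY p.name

Result:
name  | COUNT(c.id)
------+------------
Alice | 0          
Bob   | 1          
Carol | 1          
Eve   | 2          
Frank | 2          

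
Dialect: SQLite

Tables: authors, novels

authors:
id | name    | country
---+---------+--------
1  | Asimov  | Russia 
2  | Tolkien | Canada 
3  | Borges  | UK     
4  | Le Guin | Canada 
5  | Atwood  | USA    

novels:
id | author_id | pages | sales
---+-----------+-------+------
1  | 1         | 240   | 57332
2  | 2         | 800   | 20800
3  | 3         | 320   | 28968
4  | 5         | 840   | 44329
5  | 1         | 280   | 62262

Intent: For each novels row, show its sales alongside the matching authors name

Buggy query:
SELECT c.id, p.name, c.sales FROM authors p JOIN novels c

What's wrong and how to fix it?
Bug: JOIN with no ON clause produces a cartesian product; every novels row pairs with every authors row

Fix: Add ON c.author_id = p.id to the JOIN

Corrected query:
SELECT c.id, p.name, c.sales FROM authors p JOIN novels c ON c.author_id = p.id

Result:
id | name    | sales
---+---------+------
1  | Asimov  | 57332
2  | Tolkien | 20800
3  | Borges  | 28968
4  | Atwood  | 44329
5  | Asimov  | 62262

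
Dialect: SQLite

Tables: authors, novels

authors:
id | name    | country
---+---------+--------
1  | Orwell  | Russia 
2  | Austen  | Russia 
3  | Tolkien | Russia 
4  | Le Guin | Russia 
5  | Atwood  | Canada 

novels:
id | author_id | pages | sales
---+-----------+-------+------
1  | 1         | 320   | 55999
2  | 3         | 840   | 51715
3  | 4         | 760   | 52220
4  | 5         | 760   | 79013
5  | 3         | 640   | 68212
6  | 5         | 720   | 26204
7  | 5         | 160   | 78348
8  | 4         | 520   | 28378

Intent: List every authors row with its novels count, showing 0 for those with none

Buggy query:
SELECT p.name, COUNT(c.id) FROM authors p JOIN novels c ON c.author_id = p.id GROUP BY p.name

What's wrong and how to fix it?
Bug: An inner join excludes parents with zero children

Fix: Use LEFT JOIN so parents without children still appear (COUNT(c.id) gives 0)

Corrected query:
SELECT p.name, COUNT(c.id) FROM authors p LEFT JOIN novels c ON c.author_id = p.id GROUP BY p.name

Result:
name    | COUNT(c.id)
--------+------------
Atwood  | 3          
Austen  | 0          
Le Guin | 2          
Orwell  | 1          
Tolkien | 2          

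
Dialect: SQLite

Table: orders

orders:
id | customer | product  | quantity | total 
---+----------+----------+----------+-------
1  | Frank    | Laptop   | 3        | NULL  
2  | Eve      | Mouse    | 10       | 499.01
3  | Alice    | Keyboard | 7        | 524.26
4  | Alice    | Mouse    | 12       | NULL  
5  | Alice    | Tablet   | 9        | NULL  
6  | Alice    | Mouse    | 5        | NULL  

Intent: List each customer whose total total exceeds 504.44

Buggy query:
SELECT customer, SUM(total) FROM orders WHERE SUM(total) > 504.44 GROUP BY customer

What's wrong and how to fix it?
Bug: WHERE runs before GROUP BY, so aggregates aren't available there

Fix: Move the aggregate condition to a HAVING clause

Corrected query:
SELECT customer, SUM(total) FROM orders GROUP BY customer HAVING SUM(total) > 504.44

Result:
customer | SUM(total)
---------+-----------
Alice    | 524.26    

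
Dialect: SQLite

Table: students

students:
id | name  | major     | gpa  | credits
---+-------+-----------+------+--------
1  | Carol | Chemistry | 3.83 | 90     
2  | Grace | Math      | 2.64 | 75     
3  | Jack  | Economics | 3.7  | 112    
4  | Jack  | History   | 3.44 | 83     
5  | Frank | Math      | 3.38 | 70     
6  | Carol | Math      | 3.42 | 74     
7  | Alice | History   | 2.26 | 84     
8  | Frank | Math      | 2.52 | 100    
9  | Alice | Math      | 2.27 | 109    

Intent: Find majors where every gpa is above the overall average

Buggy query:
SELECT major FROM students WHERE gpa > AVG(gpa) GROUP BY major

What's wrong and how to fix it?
Bug: AVG() is an aggregate; it can't sit directly in WHERE

Fix: Use a subquery for AVG and a HAVING MIN(...) filter so the condition holds for every row in the group

Corrected query:
SELECT major FROM students GROUP BY major HAVING MIN(gpa) > (SELECT AVG(gpa) FROM students)

Result:
major    
---------
Chemistry
Economics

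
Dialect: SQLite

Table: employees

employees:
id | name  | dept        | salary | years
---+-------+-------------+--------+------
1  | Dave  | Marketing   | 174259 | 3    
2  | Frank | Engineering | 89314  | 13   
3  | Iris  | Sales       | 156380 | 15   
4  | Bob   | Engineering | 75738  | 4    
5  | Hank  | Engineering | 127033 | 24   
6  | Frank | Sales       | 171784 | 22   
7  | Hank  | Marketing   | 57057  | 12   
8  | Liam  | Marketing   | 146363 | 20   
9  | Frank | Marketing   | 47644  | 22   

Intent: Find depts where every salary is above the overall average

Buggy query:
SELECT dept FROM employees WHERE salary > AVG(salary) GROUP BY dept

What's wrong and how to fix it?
Bug: WHERE evaluates per row before aggregation, so AVG() is unavailable

Fix: Compute the overall average in a scalar subquery and compare each group's MIN against it in HAVING

Corrected query:
SELECT dept FROM employees GROUP BY dept HAVING MIN(salary) > (SELECT AVG(salary) FROM employees)

Result:
dept 
-----
Sales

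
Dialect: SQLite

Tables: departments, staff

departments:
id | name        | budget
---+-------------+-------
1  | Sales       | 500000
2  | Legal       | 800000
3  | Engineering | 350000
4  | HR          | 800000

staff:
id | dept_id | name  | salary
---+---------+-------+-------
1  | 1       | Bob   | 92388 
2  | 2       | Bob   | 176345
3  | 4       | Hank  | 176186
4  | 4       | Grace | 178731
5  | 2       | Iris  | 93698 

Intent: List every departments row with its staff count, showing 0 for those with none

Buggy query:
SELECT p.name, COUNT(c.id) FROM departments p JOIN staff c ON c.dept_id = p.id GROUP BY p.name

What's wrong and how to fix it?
Bug: INNER JOIN drops departments rows that have no matching staff rows

Fix: Switch to LEFT JOIN to retain unmatched parent rows

Corrected query:
SELECT p.name, COUNT(c.id) FROM departments p LEFT JOIN staff c ON c.dept_id = p.id GROUP BY p.name

Result:
name        | COUNT(c.id)
------------+------------
Engineering | 0          
HR          | 2          
Legal       | 2          
Sales       | 1          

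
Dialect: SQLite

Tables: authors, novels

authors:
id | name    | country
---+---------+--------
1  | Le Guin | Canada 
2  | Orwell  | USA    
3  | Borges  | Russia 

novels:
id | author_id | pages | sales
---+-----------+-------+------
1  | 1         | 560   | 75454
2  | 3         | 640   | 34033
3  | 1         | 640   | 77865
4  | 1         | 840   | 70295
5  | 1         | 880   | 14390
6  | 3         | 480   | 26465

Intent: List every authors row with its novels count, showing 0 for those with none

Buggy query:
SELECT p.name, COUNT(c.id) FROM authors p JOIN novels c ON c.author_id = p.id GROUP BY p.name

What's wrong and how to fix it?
Bug: An inner join excludes parents with zero children

Fix: Switch to LEFT JOIN to retain unmatched parent rows

Corrected query:
SELECT p.name, COUNT(c.id) FROM authors p LEFT JOIN novels c ON c.author_id = p.id GROUP BY p.name

Result:
name    | COUNT(c.id)
--------+------------
Borges  | 2          
Le Guin | 4          
Orwell  | 0          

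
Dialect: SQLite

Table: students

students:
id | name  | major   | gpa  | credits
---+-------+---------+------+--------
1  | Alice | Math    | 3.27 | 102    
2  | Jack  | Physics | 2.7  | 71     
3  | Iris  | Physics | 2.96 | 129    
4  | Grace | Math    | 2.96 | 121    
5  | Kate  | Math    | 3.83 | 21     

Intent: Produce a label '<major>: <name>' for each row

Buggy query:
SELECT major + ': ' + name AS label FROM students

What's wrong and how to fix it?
Bug: SQLite uses || for string concatenation; + coerces text to numbers (yielding 0)

Fix: Use the || operator for string concatenation

Corrected query:
SELECT major || ': ' || name AS label FROM students

Result:
label        
-------------
Math: Alice  
Physics: Jack
Physics: Iris
Math: Grace  
Math: Kate   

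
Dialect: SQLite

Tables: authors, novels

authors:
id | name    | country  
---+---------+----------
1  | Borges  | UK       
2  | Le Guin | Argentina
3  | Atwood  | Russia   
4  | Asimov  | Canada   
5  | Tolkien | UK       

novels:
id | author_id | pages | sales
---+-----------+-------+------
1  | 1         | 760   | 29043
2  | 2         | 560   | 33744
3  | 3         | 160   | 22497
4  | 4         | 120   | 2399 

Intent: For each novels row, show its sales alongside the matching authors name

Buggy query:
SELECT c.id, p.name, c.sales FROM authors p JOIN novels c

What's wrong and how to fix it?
Bug: Missing join condition: each novels row is matched to all authors rows instead of just its own

Fix: Specify the join condition linking the foreign key to the parent id

Corrected query:
SELECT c.id, p.name, c.sales FROM authors p JOIN novels c ON c.author_id = p.id

Result:
id | name    | sales
---+---------+------
1  | Borges  | 29043
2  | Le Guin | 33744
3  | Atwood  | 22497
4  | Asimov  | 2399 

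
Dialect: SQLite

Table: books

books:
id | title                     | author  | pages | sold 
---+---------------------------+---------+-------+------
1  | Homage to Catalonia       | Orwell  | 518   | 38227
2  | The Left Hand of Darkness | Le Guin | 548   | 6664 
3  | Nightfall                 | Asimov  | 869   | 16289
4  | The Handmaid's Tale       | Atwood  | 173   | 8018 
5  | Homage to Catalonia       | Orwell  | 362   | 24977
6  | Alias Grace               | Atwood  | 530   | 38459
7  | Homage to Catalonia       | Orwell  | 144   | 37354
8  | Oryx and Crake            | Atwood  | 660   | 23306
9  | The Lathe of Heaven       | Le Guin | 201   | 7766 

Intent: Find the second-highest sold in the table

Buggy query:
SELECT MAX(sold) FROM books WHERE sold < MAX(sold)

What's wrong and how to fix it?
Bug: The inner MAX is an aggregate inside WHERE, which is not allowed

Fix: Compute the overall MAX in a subquery, then take MAX of rows below it

Corrected query:
SELECT MAX(sold) FROM books WHERE sold < (SELECT MAX(sold) FROM books)

Result:
MAX(sold)
---------
38227    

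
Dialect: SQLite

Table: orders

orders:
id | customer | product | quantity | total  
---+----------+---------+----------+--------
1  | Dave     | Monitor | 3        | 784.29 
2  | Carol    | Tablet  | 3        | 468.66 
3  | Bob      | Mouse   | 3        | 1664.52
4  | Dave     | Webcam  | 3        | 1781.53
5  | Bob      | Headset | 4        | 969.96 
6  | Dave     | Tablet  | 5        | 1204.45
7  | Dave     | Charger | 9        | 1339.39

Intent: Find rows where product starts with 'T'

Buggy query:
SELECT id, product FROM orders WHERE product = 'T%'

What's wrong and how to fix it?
Bug: '=' compares the literal string including the % character; pattern matching needs LIKE

Fix: Replace '=' with LIKE so 'T%' is treated as a pattern

Corrected query:
SELECT id, product FROM orders WHERE product LIKE 'T%'

Result:
id | product
---+--------
2  | Tablet 
6  | Tablet 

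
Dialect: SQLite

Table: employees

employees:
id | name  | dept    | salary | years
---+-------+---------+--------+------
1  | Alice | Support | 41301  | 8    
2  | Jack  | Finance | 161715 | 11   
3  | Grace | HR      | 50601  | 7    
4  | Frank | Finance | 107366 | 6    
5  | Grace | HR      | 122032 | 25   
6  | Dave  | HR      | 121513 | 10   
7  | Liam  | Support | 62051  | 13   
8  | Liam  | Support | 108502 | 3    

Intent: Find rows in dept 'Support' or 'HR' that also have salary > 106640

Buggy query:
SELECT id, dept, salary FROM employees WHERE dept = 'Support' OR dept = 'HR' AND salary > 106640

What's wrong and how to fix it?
Bug: Without parentheses, AND is evaluated before OR, so the salary filter only applies to the 'HR' branch

Fix: Add parentheses around the OR so the AND applies to both alternatives

Corrected query:
SELECT id, dept, salary FROM employees WHERE (dept = 'Support' OR dept = 'HR') AND salary > 106640

Result:
id | dept    | salary
---+---------+-------
5  | HR      | 122032
6  | HR      | 121513
8  | Support | 108502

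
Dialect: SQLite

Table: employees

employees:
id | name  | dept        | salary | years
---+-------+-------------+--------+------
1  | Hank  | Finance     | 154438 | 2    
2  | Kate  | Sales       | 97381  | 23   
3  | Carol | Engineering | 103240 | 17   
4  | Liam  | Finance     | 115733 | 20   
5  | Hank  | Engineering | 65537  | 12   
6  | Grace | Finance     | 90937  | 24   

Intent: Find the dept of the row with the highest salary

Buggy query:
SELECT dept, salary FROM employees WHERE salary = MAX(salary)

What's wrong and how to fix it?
Bug: WHERE is evaluated per row; an aggregate over the whole table isn't defined there

Fix: Wrap MAX in a scalar subquery so WHERE compares against a single value

Corrected query:
SELECT dept, salary FROM employees WHERE salary = (SELECT MAX(salary) FROM employees)

Result:
dept    | salary
--------+-------
Finance | 154438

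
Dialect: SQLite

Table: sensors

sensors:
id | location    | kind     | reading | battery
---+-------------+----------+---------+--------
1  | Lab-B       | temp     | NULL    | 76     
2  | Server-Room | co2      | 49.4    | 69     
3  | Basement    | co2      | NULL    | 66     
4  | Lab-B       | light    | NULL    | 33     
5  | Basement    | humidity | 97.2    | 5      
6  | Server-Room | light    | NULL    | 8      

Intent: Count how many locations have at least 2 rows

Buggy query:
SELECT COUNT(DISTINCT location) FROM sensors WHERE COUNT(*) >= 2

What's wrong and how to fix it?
Bug: COUNT(*) cannot appear in WHERE; the per-group count doesn't exist yet

Fix: Use a subquery that GROUPs and filters with HAVING, then count its rows

Corrected query:
SELECT COUNT(*) FROM (SELECT location FROM sensors GROUP BY location HAVING COUNT(*) >= 2)

Result:
COUNT(*)
--------
3       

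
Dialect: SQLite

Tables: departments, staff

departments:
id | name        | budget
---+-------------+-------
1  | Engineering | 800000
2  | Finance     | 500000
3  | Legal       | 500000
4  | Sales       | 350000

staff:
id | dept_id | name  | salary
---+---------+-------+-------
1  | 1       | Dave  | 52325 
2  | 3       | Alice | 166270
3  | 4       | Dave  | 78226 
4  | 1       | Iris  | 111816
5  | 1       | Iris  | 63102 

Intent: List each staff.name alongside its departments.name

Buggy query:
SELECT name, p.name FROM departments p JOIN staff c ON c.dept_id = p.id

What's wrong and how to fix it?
Bug: 'name' exists in both joined tables, so the database can't tell which one is meant

Fix: Prefix ambiguous columns with the table alias

Corrected query:
SELECT c.name, p.name FROM departments p JOIN staff c ON c.dept_id = p.id

Result:
name  | name       
------+------------
Dave  | Engineering
Alice | Legal      
Dave  | Sales      
Iris  | Engineering
Iris  | Engineering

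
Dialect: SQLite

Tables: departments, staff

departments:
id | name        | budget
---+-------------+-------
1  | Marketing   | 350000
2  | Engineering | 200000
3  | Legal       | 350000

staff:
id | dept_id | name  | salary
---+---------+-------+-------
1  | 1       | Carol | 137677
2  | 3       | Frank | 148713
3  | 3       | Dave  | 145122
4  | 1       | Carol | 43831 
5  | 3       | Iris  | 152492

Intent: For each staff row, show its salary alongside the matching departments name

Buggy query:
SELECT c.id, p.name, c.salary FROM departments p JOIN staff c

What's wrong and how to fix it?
Bug: Missing join condition: each staff row is matched to all departments rows instead of just its own

Fix: Add ON c.dept_id = p.id to the JOIN

Corrected query:
SELECT c.id, p.name, c.salary FROM departments p JOIN staff c ON c.dept_id = p.id

Result:
id | name      | salary
---+-----------+-------
1  | Marketing | 137677
2  | Legal     | 148713
3  | Legal     | 145122
4  | Marketing | 43831 
5  | Legal     | 152492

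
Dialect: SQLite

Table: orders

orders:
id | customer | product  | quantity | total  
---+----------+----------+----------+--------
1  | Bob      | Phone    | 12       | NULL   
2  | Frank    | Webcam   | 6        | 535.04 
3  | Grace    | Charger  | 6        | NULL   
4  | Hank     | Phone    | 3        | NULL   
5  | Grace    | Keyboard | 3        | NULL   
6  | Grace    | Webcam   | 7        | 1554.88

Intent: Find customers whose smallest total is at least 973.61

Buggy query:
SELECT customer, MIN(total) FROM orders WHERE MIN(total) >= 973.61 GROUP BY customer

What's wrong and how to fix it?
Bug: Aggregates like MIN are computed per group after WHERE runs

Fix: Replace WHERE with HAVING after the GROUP BY

Corrected query:
SELECT customer, MIN(total) FROM orders GROUP BY customer HAVING MIN(total) >= 973.61

Result:
customer | MIN(total)
---------+-----------
Grace    | 1554.88   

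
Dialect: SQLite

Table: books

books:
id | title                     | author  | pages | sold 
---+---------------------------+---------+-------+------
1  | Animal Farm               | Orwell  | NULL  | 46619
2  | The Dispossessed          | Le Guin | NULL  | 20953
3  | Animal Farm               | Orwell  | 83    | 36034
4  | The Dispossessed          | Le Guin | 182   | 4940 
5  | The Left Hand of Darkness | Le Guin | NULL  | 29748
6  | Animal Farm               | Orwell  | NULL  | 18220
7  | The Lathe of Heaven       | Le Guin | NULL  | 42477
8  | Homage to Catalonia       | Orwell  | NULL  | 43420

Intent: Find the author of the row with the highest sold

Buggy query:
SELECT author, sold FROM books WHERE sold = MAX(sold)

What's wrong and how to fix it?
Bug: WHERE is evaluated per row; an aggregate over the whole table isn't defined there

Fix: Use a subquery: WHERE sold = (SELECT MAX(sold) FROM books)

Corrected query:
SELECT author, sold FROM books WHERE sold = (SELECT MAX(sold) FROM books)

Result:
author | sold 
-------+------
Orwell | 46619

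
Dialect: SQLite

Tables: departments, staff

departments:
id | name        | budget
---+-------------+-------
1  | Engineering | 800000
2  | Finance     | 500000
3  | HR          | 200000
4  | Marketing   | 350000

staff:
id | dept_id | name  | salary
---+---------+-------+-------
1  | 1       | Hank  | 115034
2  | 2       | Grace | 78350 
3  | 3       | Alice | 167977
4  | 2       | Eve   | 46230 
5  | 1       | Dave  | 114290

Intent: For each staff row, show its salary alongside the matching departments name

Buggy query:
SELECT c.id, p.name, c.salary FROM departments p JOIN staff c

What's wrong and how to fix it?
Bug: JOIN with no ON clause produces a cartesian product; every staff row pairs with every departments row

Fix: Specify the join condition linking the foreign key to the parent id

Corrected query:
SELECT c.id, p.name, c.salary FROM departments p JOIN staff c ON c.dept_id = p.id

Result:
id | name        | salary
---+-------------+-------
1  | Engineering | 115034
2  | Finance     | 78350 
3  | HR          | 167977
4  | Finance     | 46230 
5  | Engineering | 114290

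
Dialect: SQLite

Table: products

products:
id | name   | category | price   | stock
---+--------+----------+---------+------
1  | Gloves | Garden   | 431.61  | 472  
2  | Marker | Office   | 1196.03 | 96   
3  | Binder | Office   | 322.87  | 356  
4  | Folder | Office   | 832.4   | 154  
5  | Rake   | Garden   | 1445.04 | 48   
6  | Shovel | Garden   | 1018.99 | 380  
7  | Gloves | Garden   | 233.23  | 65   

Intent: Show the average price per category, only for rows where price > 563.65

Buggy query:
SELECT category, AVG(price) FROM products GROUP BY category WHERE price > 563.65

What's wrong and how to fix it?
Bug: WHERE cannot follow GROUP BY

Fix: Place WHERE between FROM and GROUP BY

Corrected query:
SELECT category, AVG(price) FROM products WHERE price > 563.65 GROUP BY category

Result:
category | AVG(price)
---------+-----------
Garden   | 1232.015  
Office   | 1014.215  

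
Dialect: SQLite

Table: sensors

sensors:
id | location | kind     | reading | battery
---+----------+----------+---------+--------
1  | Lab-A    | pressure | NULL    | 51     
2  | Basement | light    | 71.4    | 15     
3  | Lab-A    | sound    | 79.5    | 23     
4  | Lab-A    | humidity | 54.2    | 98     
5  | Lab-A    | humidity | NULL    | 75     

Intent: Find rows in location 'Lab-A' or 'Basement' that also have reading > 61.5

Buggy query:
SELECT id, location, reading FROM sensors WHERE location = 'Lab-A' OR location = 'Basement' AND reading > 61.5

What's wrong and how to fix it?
Bug: AND binds tighter than OR, so this parses as location = 'Lab-A' OR (location = 'Basement' AND reading > 61.5)

Fix: Group the OR with parentheses (or use IN), then AND the threshold

Corrected query:
SELECT id, location, reading FROM sensors WHERE (location = 'Lab-A' OR location = 'Basement') AND reading > 61.5

Result:
id | location | reading
---+----------+--------
2  | Basement | 71.4   
3  | Lab-A    | 79.5   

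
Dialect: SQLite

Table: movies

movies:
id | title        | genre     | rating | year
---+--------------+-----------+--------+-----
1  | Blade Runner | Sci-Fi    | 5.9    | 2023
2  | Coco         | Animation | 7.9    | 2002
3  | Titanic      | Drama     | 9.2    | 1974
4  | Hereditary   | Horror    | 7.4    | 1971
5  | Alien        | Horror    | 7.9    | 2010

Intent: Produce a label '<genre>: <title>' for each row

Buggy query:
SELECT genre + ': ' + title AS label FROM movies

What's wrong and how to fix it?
Bug: SQLite uses || for string concatenation; + coerces text to numbers (yielding 0)

Fix: Use the || operator for string concatenation

Corrected query:
SELECT genre || ': ' || title AS label FROM movies

Result:
label               
--------------------
Sci-Fi: Blade Runner
Animation: Coco     
Drama: Titanic      
Horror: Hereditary  
Horror: Alien       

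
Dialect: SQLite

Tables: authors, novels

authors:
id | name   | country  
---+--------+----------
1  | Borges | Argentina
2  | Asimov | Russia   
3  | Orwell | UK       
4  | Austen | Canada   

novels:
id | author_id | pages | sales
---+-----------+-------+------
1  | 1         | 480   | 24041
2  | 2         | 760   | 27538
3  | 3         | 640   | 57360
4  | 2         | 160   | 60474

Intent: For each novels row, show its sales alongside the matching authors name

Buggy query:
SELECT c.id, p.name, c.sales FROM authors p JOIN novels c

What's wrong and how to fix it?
Bug: Missing join condition: each novels row is matched to all authors rows instead of just its own

Fix: Add ON c.author_id = p.id to the JOIN

Corrected query:
SELECT c.id, p.name, c.sales FROM authors p JOIN novels c ON c.author_id = p.id

Result:
id | name   | sales
---+--------+------
1  | Borges | 24041
2  | Asimov | 27538
3  | Orwell | 57360
4  | Asimov | 60474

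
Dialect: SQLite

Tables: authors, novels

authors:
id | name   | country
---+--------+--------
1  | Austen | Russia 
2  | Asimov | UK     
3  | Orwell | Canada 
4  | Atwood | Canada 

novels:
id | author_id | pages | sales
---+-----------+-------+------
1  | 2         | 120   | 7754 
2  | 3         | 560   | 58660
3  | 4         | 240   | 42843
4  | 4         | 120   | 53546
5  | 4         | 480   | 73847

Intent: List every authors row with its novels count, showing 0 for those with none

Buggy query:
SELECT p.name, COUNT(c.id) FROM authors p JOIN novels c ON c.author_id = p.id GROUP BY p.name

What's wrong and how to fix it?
Bug: INNER JOIN drops authors rows that have no matching novels rows

Fix: Use LEFT JOIN so parents without children still appear (COUNT(c.id) gives 0)

Corrected query:
SELECT p.name, COUNT(c.id) FROM authors p LEFT JOIN novels c ON c.author_id = p.id GROUP BY p.name

Result:
name   | COUNT(c.id)
-------+------------
Asimov | 1          
Atwood | 3          
Austen | 0          
Orwell | 1          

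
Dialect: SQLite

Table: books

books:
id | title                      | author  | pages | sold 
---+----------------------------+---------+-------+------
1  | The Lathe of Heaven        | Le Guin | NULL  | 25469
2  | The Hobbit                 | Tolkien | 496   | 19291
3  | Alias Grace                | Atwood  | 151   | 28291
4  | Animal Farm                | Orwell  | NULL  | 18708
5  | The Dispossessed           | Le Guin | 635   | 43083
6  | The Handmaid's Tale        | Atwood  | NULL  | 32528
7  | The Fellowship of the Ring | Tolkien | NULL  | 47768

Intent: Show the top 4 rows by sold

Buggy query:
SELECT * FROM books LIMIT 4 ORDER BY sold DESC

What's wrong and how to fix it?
Bug: LIMIT must come after ORDER BY

Fix: Swap the clauses: ORDER BY first, then LIMIT

Corrected query:
SELECT * FROM books ORDER BY sold DESC LIMIT 4

Result:
id | title                      | author  | pages | sold 
---+----------------------------+---------+-------+------
7  | The Fellowship of the Ring | Tolkien | NULL  | 47768
5  | The Dispossessed           | Le Guin | 635   | 43083
6  | The Handmaid's Tale        | Atwood  | NULL  | 32528
3  | Alias Grace                | Atwood  | 151   | 28291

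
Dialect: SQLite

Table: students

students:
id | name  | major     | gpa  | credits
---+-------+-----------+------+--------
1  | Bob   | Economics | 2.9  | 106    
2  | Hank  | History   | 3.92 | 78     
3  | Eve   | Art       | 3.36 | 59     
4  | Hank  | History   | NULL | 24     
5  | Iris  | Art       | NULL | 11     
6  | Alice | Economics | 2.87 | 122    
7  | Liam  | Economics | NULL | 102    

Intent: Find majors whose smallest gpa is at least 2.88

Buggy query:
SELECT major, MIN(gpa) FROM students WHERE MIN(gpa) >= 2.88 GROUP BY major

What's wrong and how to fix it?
Bug: MIN() in WHERE is a misuse of aggregate

Fix: Replace WHERE with HAVING after the GROUP BY

Corrected query:
SELECT major, MIN(gpa) FROM students GROUP BY major HAVING MIN(gpa) >= 2.88

Result:
major   | MIN(gpa)
--------+---------
Art     | 3.36    
History | 3.92    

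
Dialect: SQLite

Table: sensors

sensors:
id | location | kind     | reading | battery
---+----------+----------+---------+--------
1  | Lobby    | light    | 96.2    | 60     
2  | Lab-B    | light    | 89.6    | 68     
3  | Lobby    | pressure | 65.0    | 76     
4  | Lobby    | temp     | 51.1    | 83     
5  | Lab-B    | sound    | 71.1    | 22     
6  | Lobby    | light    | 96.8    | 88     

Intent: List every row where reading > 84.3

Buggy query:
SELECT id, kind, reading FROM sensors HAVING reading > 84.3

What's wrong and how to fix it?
Bug: This is a non-aggregate query (no GROUP BY, no aggregates), so in SQLite the HAVING clause is invalid here; a row-level condition belongs in WHERE

Fix: Replace HAVING with WHERE since the condition applies to individual rows

Corrected query:
SELECT id, kind, reading FROM sensors WHERE reading > 84.3

Result:
id | kind  | reading
---+-------+--------
1  | light | 96.2   
2  | light | 89.6   
6  | light | 96.8   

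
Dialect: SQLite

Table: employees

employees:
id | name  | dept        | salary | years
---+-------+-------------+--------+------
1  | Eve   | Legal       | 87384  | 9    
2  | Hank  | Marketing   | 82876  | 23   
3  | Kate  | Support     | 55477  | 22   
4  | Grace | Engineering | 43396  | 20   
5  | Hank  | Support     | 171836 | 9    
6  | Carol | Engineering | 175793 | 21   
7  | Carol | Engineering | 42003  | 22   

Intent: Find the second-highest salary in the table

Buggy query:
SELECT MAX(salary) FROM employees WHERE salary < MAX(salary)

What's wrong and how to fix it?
Bug: MAX(salary) on the right of the comparison is an aggregate-in-WHERE error

Fix: Compute the overall MAX in a subquery, then take MAX of rows below it

Corrected query:
SELECT MAX(salary) FROM employees WHERE salary < (SELECT MAX(salary) FROM employees)

Result:
MAX(salary)
-----------
171836     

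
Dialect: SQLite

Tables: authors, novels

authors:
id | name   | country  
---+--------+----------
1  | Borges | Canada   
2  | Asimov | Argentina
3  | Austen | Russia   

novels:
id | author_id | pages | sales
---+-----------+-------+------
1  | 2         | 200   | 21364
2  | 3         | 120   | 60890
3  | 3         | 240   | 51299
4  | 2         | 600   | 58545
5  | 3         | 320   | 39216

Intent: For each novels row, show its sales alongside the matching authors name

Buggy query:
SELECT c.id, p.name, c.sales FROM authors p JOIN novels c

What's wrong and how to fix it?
Bug: Missing join condition: each novels row is matched to all authors rows instead of just its own

Fix: Add ON c.author_id = p.id to the JOIN

Corrected query:
SELECT c.id, p.name, c.sales FROM authors p JOIN novels c ON c.author_id = p.id

Result:
id | name   | sales
---+--------+------
1  | Asimov | 21364
2  | Austen | 60890
3  | Austen | 51299
4  | Asimov | 58545
5  | Austen | 39216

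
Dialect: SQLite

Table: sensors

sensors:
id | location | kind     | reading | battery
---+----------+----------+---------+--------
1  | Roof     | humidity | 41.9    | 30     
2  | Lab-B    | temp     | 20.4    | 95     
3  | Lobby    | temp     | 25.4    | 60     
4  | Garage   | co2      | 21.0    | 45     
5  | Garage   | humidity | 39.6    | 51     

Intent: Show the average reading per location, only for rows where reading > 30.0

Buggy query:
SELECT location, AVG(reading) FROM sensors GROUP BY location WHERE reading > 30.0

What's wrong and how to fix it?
Bug: WHERE cannot follow GROUP BY

Fix: Place WHERE between FROM and GROUP BY

Corrected query:
SELECT location, AVG(reading) FROM sensors WHERE reading > 30.0 GROUP BY location

Result:
location | AVG(reading)
---------+-------------
Garage   | 39.6        
Roof     | 41.9        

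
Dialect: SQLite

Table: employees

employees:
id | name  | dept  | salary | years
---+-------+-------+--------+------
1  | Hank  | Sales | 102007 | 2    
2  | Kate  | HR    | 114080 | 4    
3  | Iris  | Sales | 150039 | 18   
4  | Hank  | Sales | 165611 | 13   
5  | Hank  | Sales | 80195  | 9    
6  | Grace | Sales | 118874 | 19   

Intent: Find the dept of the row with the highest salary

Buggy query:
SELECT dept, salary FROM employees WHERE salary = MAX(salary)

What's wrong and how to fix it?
Bug: MAX(salary) is an aggregate and cannot be used directly in WHERE

Fix: Wrap MAX in a scalar subquery so WHERE compares against a single value

Corrected query:
SELECT dept, salary FROM employees WHERE salary = (SELECT MAX(salary) FROM employees)

Result:
dept  | salary
------+-------
Sales | 165611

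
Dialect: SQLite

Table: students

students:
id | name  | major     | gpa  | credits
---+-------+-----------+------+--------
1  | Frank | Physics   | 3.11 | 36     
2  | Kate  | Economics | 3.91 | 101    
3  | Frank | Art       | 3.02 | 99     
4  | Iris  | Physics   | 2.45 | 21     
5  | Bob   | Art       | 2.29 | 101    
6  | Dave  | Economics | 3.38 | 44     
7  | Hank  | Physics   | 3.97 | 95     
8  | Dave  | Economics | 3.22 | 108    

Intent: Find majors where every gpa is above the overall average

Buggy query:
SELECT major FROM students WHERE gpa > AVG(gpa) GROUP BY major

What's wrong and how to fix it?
Bug: WHERE evaluates per row before aggregation, so AVG() is unavailable

Fix: Use a subquery for AVG and a HAVING MIN(...) filter so the condition holds for every row in the group

Corrected query:
SELECT major FROM students GROUP BY major HAVING MIN(gpa) > (SELECT AVG(gpa) FROM students)

Result:
major    
---------
Economics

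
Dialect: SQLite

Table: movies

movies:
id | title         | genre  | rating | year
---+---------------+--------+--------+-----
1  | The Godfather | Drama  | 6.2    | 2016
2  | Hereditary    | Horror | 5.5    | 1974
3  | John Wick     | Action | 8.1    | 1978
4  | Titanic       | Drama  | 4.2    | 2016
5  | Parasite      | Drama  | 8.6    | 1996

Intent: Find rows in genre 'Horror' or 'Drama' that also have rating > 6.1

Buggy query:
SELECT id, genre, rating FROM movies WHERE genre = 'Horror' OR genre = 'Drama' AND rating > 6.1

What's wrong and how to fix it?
Bug: AND binds tighter than OR, so this parses as genre = 'Horror' OR (genre = 'Drama' AND rating > 6.1)

Fix: Add parentheses around the OR so the AND applies to both alternatives

Corrected query:
SELECT id, genre, rating FROM movies WHERE (genre = 'Horror' OR genre = 'Drama') AND rating > 6.1

Result:
id | genre | rating
---+-------+-------
1  | Drama | 6.2   
5  | Drama | 8.6   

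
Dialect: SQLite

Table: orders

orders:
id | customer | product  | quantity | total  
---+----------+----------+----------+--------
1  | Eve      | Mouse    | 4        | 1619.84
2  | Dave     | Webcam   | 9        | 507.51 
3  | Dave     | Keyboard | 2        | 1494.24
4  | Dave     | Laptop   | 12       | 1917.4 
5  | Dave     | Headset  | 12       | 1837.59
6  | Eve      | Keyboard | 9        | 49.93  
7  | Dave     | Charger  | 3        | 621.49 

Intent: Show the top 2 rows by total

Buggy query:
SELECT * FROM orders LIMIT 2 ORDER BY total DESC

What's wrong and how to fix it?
Bug: ORDER BY cannot follow LIMIT; LIMIT is the final clause

Fix: Sort with ORDER BY, then apply LIMIT

Corrected query:
SELECT * FROM orders ORDER BY total DESC LIMIT 2

Result:
id | customer | product | quantity | total  
---+----------+---------+----------+--------
4  | Dave     | Laptop  | 12       | 1917.4 
5  | Dave     | Headset | 12       | 1837.59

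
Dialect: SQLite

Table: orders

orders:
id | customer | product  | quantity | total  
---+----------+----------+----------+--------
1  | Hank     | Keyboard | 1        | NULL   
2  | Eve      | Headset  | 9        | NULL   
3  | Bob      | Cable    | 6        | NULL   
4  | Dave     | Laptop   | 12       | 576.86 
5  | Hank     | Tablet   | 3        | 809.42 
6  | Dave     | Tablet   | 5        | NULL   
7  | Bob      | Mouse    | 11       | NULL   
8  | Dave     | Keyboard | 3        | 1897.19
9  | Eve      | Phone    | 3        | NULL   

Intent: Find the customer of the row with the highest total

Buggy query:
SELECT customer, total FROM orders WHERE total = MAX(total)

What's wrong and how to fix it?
Bug: MAX(total) is an aggregate and cannot be used directly in WHERE

Fix: Wrap MAX in a scalar subquery so WHERE compares against a single value

Corrected query:
SELECT customer, total FROM orders WHERE total = (SELECT MAX(total) FROM orders)

Result:
customer | total  
---------+--------
Dave     | 1897.19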